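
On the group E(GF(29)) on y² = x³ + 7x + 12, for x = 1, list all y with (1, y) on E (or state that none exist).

x³ + 7x + 12 = 20 ≡ 20 (mod 29).
Square roots of 20 mod 29: 7 and 22 (since 7² = 49 ≡ 20).

7, 22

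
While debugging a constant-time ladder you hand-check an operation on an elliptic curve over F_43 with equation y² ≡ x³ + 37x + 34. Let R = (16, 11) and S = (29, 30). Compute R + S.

(21, 28)

(16, 11) + (29, 30). λ = (30 - 11)/(29 - 16) ≡ 19/13 mod 43. 13⁻¹ ≡ 10 (mod 43), so λ ≡ 18.
  x = λ² - 16 - 29 = 324 - 45 ≡ 21; y = λ·(16 - 21) - 11 ≡ 28. → (21, 28)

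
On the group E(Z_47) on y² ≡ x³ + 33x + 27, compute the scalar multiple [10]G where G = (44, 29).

(7, 32)

Double-and-add on 10 = (1010)₂. Start with G = (44, 29) for the leading 1-bit.
double: tangent at (44, 29): λ = (3·44² + 33)/(2·29) ≡ 13/11. 11⁻¹ ≡ 30 (mod 47), so λ ≡ 13·30 ≡ 14.
  x = λ² - 44 - 44 = 196 - 88 ≡ 14; y = λ·(44 - 14) - 29 ≡ 15. → (14, 15)
double: tangent at (14, 15): λ = (3·14² + 33)/(2·15) ≡ 10/30. 30⁻¹ ≡ 11 (mod 47), so λ ≡ 10·11 ≡ 16.
  x = λ² - 14 - 14 = 256 - 28 ≡ 40; y = λ·(14 - 40) - 15 ≡ 39. → (40, 39)
add G: (40, 39) + (44, 29). λ = (29 - 39)/(44 - 40) ≡ 37/4 mod 47. 4⁻¹ ≡ 12 (mod 47), so λ ≡ 21.
  x = λ² - 40 - 44 = 441 - 84 ≡ 28; y = λ·(40 - 28) - 39 ≡ 25. → (28, 25)
double: tangent at (28, 25): λ = (3·28² + 33)/(2·25) ≡ 35/3. 3⁻¹ ≡ 16 (mod 47), so λ ≡ 35·16 ≡ 43.
  x = λ² - 28 - 28 = 1849 - 56 ≡ 7; y = λ·(28 - 7) - 25 ≡ 32. → (7, 32)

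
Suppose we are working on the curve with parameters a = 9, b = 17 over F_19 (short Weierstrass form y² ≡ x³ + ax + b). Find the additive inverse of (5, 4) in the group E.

-(5, 4) = (5, -4 mod 19) = (5, 15).

(5, 15)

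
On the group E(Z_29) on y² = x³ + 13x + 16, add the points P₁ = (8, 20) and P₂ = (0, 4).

(8, 20) + (0, 4). λ = (4 - 20)/(0 - 8) ≡ 13/21 mod 29. 21⁻¹ ≡ 18 (mod 29), so λ ≡ 2.
  x = λ² - 8 - 0 = 4 - 8 ≡ 25; y = λ·(8 - 25) - 20 ≡ 4. → (25, 4)

(25, 4)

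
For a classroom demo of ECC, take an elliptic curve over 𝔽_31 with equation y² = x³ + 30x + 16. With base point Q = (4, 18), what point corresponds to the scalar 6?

(30, 27)

Repeated addition: build up to 6Q.
2Q: tangent at (4, 18): λ = (3·4² + 30)/(2·18) ≡ 16/5. 5⁻¹ ≡ 25 (mod 31), so λ ≡ 16·25 ≡ 28.
  x = λ² - 4 - 4 = 784 - 8 ≡ 1; y = λ·(4 - 1) - 18 ≡ 4. → (1, 4)
3Q: (1, 4) + (4, 18). λ = (18 - 4)/(4 - 1) ≡ 14/3 mod 31. 3⁻¹ ≡ 21 (mod 31) since 3·21 = 63 ≡ 1, so λ ≡ 15.
  x = λ² - 1 - 4 = 225 - 5 ≡ 3; y = λ·(1 - 3) - 4 ≡ 28. → (3, 28)
4Q: (3, 28) + (4, 18). λ = (18 - 28)/(4 - 3) ≡ 21/1 mod 31. 1⁻¹ ≡ 1 (mod 31), so λ ≡ 21.
  x = λ² - 3 - 4 = 441 - 7 ≡ 0; y = λ·(3 - 0) - 28 ≡ 4. → (0, 4)
5Q: (0, 4) + (4, 18). λ = (18 - 4)/(4 - 0) ≡ 14/4 mod 31. 4⁻¹ ≡ 8 (mod 31) since 4·8 = 32 ≡ 1, so λ ≡ 19.
  x = λ² - 0 - 4 = 361 - 4 ≡ 16; y = λ·(0 - 16) - 4 ≡ 2. → (16, 2)
6Q: (16, 2) + (4, 18). λ = (18 - 2)/(4 - 16) ≡ 16/19 mod 31. 19⁻¹ ≡ 18 (mod 31) since 19·18 = 342 ≡ 1, so λ ≡ 9.
  x = λ² - 16 - 4 = 81 - 20 ≡ 30; y = λ·(16 - 30) - 2 ≡ 27. → (30, 27)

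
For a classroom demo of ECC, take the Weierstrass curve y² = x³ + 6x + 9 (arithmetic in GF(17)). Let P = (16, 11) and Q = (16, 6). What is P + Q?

O

The two points share x = 16 and their y-coordinates satisfy 11 + 6 ≡ 0 (mod 17), so they are inverses. Their sum is the point at infinity.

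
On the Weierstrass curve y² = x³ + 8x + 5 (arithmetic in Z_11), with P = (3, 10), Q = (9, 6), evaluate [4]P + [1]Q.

First 4P:
Double-and-add on 4 = (100)₂. Start with P = (3, 10) for the leading 1-bit.
double: tangent at (3, 10): λ = (3·3² + 8)/(2·10) ≡ 2/9. 9⁻¹ ≡ 5 (mod 11) since 9·5 = 45 ≡ 1, so λ ≡ 2·5 ≡ 10.
  x = λ² - 3 - 3 = 100 - 6 ≡ 6; y = λ·(3 - 6) - 10 ≡ 4. → (6, 4)
double: tangent at (6, 4): λ = (3·6² + 8)/(2·4) ≡ 6/8. 8⁻¹ ≡ 7 (mod 11), so λ ≡ 6·7 ≡ 9.
  x = λ² - 6 - 6 = 81 - 12 ≡ 3; y = λ·(6 - 3) - 4 ≡ 1. → (3, 1)
4P = (3, 1).
Finally 4P + Q:
(3, 1) + (9, 6). λ = (6 - 1)/(9 - 3) ≡ 5/6 mod 11. 6⁻¹ ≡ 2 (mod 11), so λ ≡ 10.
  x = λ² - 3 - 9 = 100 - 12 ≡ 0; y = λ·(3 - 0) - 1 ≡ 7. → (0, 7)

(0, 7)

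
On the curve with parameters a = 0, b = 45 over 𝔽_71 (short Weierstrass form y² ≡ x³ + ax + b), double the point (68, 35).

tangent at (68, 35): λ = (3·68² + 0)/(2·35) ≡ 27/70. 70⁻¹ ≡ 70 (mod 71) since 70·70 = 4900 ≡ 1, so λ ≡ 27·70 ≡ 44.
  x = λ² - 68 - 68 = 1936 - 136 ≡ 25; y = λ·(68 - 25) - 35 ≡ 11. → (25, 11)

(25, 11)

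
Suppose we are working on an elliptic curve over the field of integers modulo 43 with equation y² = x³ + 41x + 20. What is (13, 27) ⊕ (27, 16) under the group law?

(13, 27) + (27, 16). λ = (16 - 27)/(27 - 13) ≡ 32/14 mod 43. 14⁻¹ ≡ 40 (mod 43), so λ ≡ 33.
  x = λ² - 13 - 27 = 1089 - 40 ≡ 17; y = λ·(13 - 17) - 27 ≡ 13. → (17, 13)

(17, 13)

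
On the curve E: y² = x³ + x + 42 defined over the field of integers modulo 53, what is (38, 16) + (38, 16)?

(15, 26)

tangent at (38, 16): λ = (3·38² + 1)/(2·16) ≡ 40/32. 32⁻¹ ≡ 5 (mod 53), so λ ≡ 40·5 ≡ 41.
  x = λ² - 38 - 38 = 1681 - 76 ≡ 15; y = λ·(38 - 15) - 16 ≡ 26. → (15, 26)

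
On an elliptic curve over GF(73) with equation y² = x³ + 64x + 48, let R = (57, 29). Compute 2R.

(14, 29)

tangent at (57, 29): λ = (3·57² + 64)/(2·29) ≡ 29/58. 58⁻¹ ≡ 34 (mod 73), so λ ≡ 29·34 ≡ 37.
  x = λ² - 57 - 57 = 1369 - 114 ≡ 14; y = λ·(57 - 14) - 29 ≡ 29. → (14, 29)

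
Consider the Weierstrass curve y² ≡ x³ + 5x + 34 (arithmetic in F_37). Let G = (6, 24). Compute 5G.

Repeated addition: build up to 5G.
2G: tangent at (6, 24): λ = (3·6² + 5)/(2·24) ≡ 2/11. 11⁻¹ ≡ 27 (mod 37), so λ ≡ 2·27 ≡ 17.
  x = λ² - 6 - 6 = 289 - 12 ≡ 18; y = λ·(6 - 18) - 24 ≡ 31. → (18, 31)
3G: (18, 31) + (6, 24). λ = (24 - 31)/(6 - 18) ≡ 30/25 mod 37. 25⁻¹ ≡ 3 (mod 37), so λ ≡ 16.
  x = λ² - 18 - 6 = 256 - 24 ≡ 10; y = λ·(18 - 10) - 31 ≡ 23. → (10, 23)
4G: (10, 23) + (6, 24). λ = (24 - 23)/(6 - 10) ≡ 1/33 mod 37. 33⁻¹ ≡ 9 (mod 37), so λ ≡ 9.
  x = λ² - 10 - 6 = 81 - 16 ≡ 28; y = λ·(10 - 28) - 23 ≡ 0. → (28, 0)
5G: (28, 0) + (6, 24). λ = (24 - 0)/(6 - 28) ≡ 24/15 mod 37. 15⁻¹ ≡ 5 (mod 37) since 15·5 = 75 ≡ 1, so λ ≡ 9.
  x = λ² - 28 - 6 = 81 - 34 ≡ 10; y = λ·(28 - 10) - 0 ≡ 14. → (10, 14)

(10, 14)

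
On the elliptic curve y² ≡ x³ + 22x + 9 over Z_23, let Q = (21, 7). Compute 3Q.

Repeated addition: build up to 3Q.
2Q: tangent at (21, 7): λ = (3·21² + 22)/(2·7) ≡ 11/14. 14⁻¹ ≡ 5 (mod 23) since 14·5 = 70 ≡ 1, so λ ≡ 11·5 ≡ 9.
  x = λ² - 21 - 21 = 81 - 42 ≡ 16; y = λ·(21 - 16) - 7 ≡ 15. → (16, 15)
3Q: (16, 15) + (21, 7). λ = (7 - 15)/(21 - 16) ≡ 15/5 mod 23. 5⁻¹ ≡ 14 (mod 23), so λ ≡ 3.
  x = λ² - 16 - 21 = 9 - 37 ≡ 18; y = λ·(16 - 18) - 15 ≡ 2. → (18, 2)

(18, 2)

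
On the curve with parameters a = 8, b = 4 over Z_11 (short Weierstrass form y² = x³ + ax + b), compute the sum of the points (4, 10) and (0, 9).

(4, 10) + (0, 9). λ = (9 - 10)/(0 - 4) ≡ 10/7 mod 11. 7⁻¹ ≡ 8 (mod 11), so λ ≡ 3.
  x = λ² - 4 - 0 = 9 - 4 ≡ 5; y = λ·(4 - 5) - 10 ≡ 9. → (5, 9)

(5, 9)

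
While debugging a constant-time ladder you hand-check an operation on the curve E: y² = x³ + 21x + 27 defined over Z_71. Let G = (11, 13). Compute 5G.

(70, 17)

Repeated addition: build up to 5G.
2G: tangent at (11, 13): λ = (3·11² + 21)/(2·13) ≡ 29/26. 26⁻¹ ≡ 41 (mod 71) since 26·41 = 1066 ≡ 1, so λ ≡ 29·41 ≡ 53.
  x = λ² - 11 - 11 = 2809 - 22 ≡ 18; y = λ·(11 - 18) - 13 ≡ 42. → (18, 42)
3G: (18, 42) + (11, 13). λ = (13 - 42)/(11 - 18) ≡ 42/64 mod 71. 64⁻¹ ≡ 10 (mod 71), so λ ≡ 65.
  x = λ² - 18 - 11 = 4225 - 29 ≡ 7; y = λ·(18 - 7) - 42 ≡ 34. → (7, 34)
4G: (7, 34) + (11, 13). λ = (13 - 34)/(11 - 7) ≡ 50/4 mod 71. 4⁻¹ ≡ 18 (mod 71), so λ ≡ 48.
  x = λ² - 7 - 11 = 2304 - 18 ≡ 14; y = λ·(7 - 14) - 34 ≡ 56. → (14, 56)
5G: (14, 56) + (11, 13). λ = (13 - 56)/(11 - 14) ≡ 28/68 mod 71. 68⁻¹ ≡ 47 (mod 71) since 68·47 = 3196 ≡ 1, so λ ≡ 38.
  x = λ² - 14 - 11 = 1444 - 25 ≡ 70; y = λ·(14 - 70) - 56 ≡ 17. → (70, 17)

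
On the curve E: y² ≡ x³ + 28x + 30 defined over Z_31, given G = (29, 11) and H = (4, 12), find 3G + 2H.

First 3G:
Repeated addition: build up to 3G.
2G: tangent at (29, 11): λ = (3·29² + 28)/(2·11) ≡ 9/22. 22⁻¹ ≡ 24 (mod 31) since 22·24 = 528 ≡ 1, so λ ≡ 9·24 ≡ 30.
  x = λ² - 29 - 29 = 900 - 58 ≡ 5; y = λ·(29 - 5) - 11 ≡ 27. → (5, 27)
3G: (5, 27) + (29, 11). λ = (11 - 27)/(29 - 5) ≡ 15/24 mod 31. 24⁻¹ ≡ 22 (mod 31), so λ ≡ 20.
  x = λ² - 5 - 29 = 400 - 34 ≡ 25; y = λ·(5 - 25) - 27 ≡ 7. → (25, 7)
3G = (25, 7).
Next 2H:
Repeated addition: build up to 2H.
2H: tangent at (4, 12): λ = (3·4² + 28)/(2·12) ≡ 14/24. 24⁻¹ ≡ 22 (mod 31), so λ ≡ 14·22 ≡ 29.
  x = λ² - 4 - 4 = 841 - 8 ≡ 27; y = λ·(4 - 27) - 12 ≡ 3. → (27, 3)
2H = (27, 3).
Finally 3G + 2H:
(25, 7) + (27, 3). λ = (3 - 7)/(27 - 25) ≡ 27/2 mod 31. 2⁻¹ ≡ 16 (mod 31) since 2·16 = 32 ≡ 1, so λ ≡ 29.
  x = λ² - 25 - 27 = 841 - 52 ≡ 14; y = λ·(25 - 14) - 7 ≡ 2. → (14, 2)

(14, 2)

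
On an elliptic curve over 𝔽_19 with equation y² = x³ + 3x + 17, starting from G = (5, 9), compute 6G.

Double-and-add on 6 = (110)₂. Start with G = (5, 9) for the leading 1-bit.
double: tangent at (5, 9): λ = (3·5² + 3)/(2·9) ≡ 2/18. 18⁻¹ ≡ 18 (mod 19), so λ ≡ 2·18 ≡ 17.
  x = λ² - 5 - 5 = 289 - 10 ≡ 13; y = λ·(5 - 13) - 9 ≡ 7. → (13, 7)
add G: (13, 7) + (5, 9). λ = (9 - 7)/(5 - 13) ≡ 2/11 mod 19. 11⁻¹ ≡ 7 (mod 19), so λ ≡ 14.
  x = λ² - 13 - 5 = 196 - 18 ≡ 7; y = λ·(13 - 7) - 7 ≡ 1. → (7, 1)
double: tangent at (7, 1): λ = (3·7² + 3)/(2·1) ≡ 17/2. 2⁻¹ ≡ 10 (mod 19) since 2·10 = 20 ≡ 1, so λ ≡ 17·10 ≡ 18.
  x = λ² - 7 - 7 = 324 - 14 ≡ 6; y = λ·(7 - 6) - 1 ≡ 17. → (6, 17)

(6, 17)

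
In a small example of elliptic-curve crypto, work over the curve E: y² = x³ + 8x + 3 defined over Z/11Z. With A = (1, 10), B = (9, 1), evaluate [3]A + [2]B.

(0, 6)

First 3A:
Repeated addition: build up to 3A.
2A: tangent at (1, 10): λ = (3·1² + 8)/(2·10) ≡ 0/9. 9⁻¹ ≡ 5 (mod 11), so λ ≡ 0·5 ≡ 0.
  x = λ² - 1 - 1 = 0 - 2 ≡ 9; y = λ·(1 - 9) - 10 ≡ 1. → (9, 1)
3A: (9, 1) + (1, 10). λ = (10 - 1)/(1 - 9) ≡ 9/3 mod 11. 3⁻¹ ≡ 4 (mod 11) since 3·4 = 12 ≡ 1, so λ ≡ 3.
  x = λ² - 9 - 1 = 9 - 10 ≡ 10; y = λ·(9 - 10) - 1 ≡ 7. → (10, 7)
3A = (10, 7).
Next 2B:
Repeated addition: build up to 2B.
2B: tangent at (9, 1): λ = (3·9² + 8)/(2·1) ≡ 9/2. 2⁻¹ ≡ 6 (mod 11), so λ ≡ 9·6 ≡ 10.
  x = λ² - 9 - 9 = 100 - 18 ≡ 5; y = λ·(9 - 5) - 1 ≡ 6. → (5, 6)
2B = (5, 6).
Finally 3A + 2B:
(10, 7) + (5, 6). λ = (6 - 7)/(5 - 10) ≡ 10/6 mod 11. 6⁻¹ ≡ 2 (mod 11), so λ ≡ 9.
  x = λ² - 10 - 5 = 81 - 15 ≡ 0; y = λ·(10 - 0) - 7 ≡ 6. → (0, 6)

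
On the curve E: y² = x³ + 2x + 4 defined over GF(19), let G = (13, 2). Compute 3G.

O

Repeated addition: build up to 3G.
2G: tangent at (13, 2): λ = (3·13² + 2)/(2·2) ≡ 15/4. 4⁻¹ ≡ 5 (mod 19) since 4·5 = 20 ≡ 1, so λ ≡ 15·5 ≡ 18.
  x = λ² - 13 - 13 = 324 - 26 ≡ 13; y = λ·(13 - 13) - 2 ≡ 17. → (13, 17)
3G: (13, 17) + (13, 2): same x and y₁ ≡ -y₂, so the sum is O.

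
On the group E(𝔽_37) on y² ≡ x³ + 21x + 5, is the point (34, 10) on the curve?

yes

y² = 10² ≡ 26; x³ + 21x + 5 = 40023 ≡ 26 (mod 37). 26 = 26.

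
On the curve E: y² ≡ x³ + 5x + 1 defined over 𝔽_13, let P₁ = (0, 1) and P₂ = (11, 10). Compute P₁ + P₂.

(6, 0)

(0, 1) + (11, 10). λ = (10 - 1)/(11 - 0) ≡ 9/11 mod 13. 11⁻¹ ≡ 6 (mod 13) since 11·6 = 66 ≡ 1, so λ ≡ 2.
  x = λ² - 0 - 11 = 4 - 11 ≡ 6; y = λ·(0 - 6) - 1 ≡ 0. → (6, 0)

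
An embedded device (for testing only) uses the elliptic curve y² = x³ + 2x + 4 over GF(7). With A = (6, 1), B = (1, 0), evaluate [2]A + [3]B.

First 2A:
Repeated addition: build up to 2A.
2A: tangent at (6, 1): λ = (3·6² + 2)/(2·1) ≡ 5/2. 2⁻¹ ≡ 4 (mod 7), so λ ≡ 5·4 ≡ 6.
  x = λ² - 6 - 6 = 36 - 12 ≡ 3; y = λ·(6 - 3) - 1 ≡ 3. → (3, 3)
2A = (3, 3).
Next 3B:
Repeated addition: build up to 3B.
2B: (1, 0) + (1, 0): same x and y₁ ≡ -y₂, so the sum is O.
3B: O + (1, 0) = (1, 0) (identity).
3B = (1, 0).
Finally 2A + 3B:
(3, 3) + (1, 0). λ = (0 - 3)/(1 - 3) ≡ 4/5 mod 7. 5⁻¹ ≡ 3 (mod 7) since 5·3 = 15 ≡ 1, so λ ≡ 5.
  x = λ² - 3 - 1 = 25 - 4 ≡ 0; y = λ·(3 - 0) - 3 ≡ 5. → (0, 5)

(0, 5)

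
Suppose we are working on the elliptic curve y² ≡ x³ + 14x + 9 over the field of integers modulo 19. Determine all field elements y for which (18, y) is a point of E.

none

x³ + 14x + 9 = 6093 ≡ 13 (mod 19).
13 is a non-residue mod 19; no y exists.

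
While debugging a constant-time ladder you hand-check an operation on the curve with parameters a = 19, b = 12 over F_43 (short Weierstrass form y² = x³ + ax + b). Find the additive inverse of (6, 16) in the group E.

-(6, 16) = (6, -16 mod 43) = (6, 27).

(6, 27)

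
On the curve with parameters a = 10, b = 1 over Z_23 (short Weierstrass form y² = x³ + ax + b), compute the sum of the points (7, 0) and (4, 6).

(7, 0) + (4, 6). λ = (6 - 0)/(4 - 7) ≡ 6/20 mod 23. 20⁻¹ ≡ 15 (mod 23), so λ ≡ 21.
  x = λ² - 7 - 4 = 441 - 11 ≡ 16; y = λ·(7 - 16) - 0 ≡ 18. → (16, 18)

(16, 18)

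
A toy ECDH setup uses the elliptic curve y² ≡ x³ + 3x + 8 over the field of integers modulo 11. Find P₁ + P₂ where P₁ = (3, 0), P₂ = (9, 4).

(3, 0) + (9, 4). λ = (4 - 0)/(9 - 3) ≡ 4/6 mod 11. 6⁻¹ ≡ 2 (mod 11) since 6·2 = 12 ≡ 1, so λ ≡ 8.
  x = λ² - 3 - 9 = 64 - 12 ≡ 8; y = λ·(3 - 8) - 0 ≡ 4. → (8, 4)

(8, 4)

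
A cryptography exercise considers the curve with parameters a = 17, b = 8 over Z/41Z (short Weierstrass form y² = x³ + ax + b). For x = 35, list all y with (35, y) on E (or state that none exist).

10, 31

x³ + 17x + 8 = 43478 ≡ 18 (mod 41).
Square roots of 18 mod 41: 10 and 31 (since 10² = 100 ≡ 18).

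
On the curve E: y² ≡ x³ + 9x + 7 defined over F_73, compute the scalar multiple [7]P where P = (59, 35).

(11, 14)

Repeated addition: build up to 7P.
2P: tangent at (59, 35): λ = (3·59² + 9)/(2·35) ≡ 13/70. 70⁻¹ ≡ 24 (mod 73), so λ ≡ 13·24 ≡ 20.
  x = λ² - 59 - 59 = 400 - 118 ≡ 63; y = λ·(59 - 63) - 35 ≡ 31. → (63, 31)
3P: (63, 31) + (59, 35). λ = (35 - 31)/(59 - 63) ≡ 4/69 mod 73. 69⁻¹ ≡ 18 (mod 73) since 69·18 = 1242 ≡ 1, so λ ≡ 72.
  x = λ² - 63 - 59 = 5184 - 122 ≡ 25; y = λ·(63 - 25) - 31 ≡ 4. → (25, 4)
4P: (25, 4) + (59, 35). λ = (35 - 4)/(59 - 25) ≡ 31/34 mod 73. 34⁻¹ ≡ 58 (mod 73) since 34·58 = 1972 ≡ 1, so λ ≡ 46.
  x = λ² - 25 - 59 = 2116 - 84 ≡ 61; y = λ·(25 - 61) - 4 ≡ 19. → (61, 19)
5P: (61, 19) + (59, 35). λ = (35 - 19)/(59 - 61) ≡ 16/71 mod 73. 71⁻¹ ≡ 36 (mod 73), so λ ≡ 65.
  x = λ² - 61 - 59 = 4225 - 120 ≡ 17; y = λ·(61 - 17) - 19 ≡ 67. → (17, 67)
6P: (17, 67) + (59, 35). λ = (35 - 67)/(59 - 17) ≡ 41/42 mod 73. 42⁻¹ ≡ 40 (mod 73) since 42·40 = 1680 ≡ 1, so λ ≡ 34.
  x = λ² - 17 - 59 = 1156 - 76 ≡ 58; y = λ·(17 - 58) - 67 ≡ 72. → (58, 72)
7P: (58, 72) + (59, 35). λ = (35 - 72)/(59 - 58) ≡ 36/1 mod 73. 1⁻¹ ≡ 1 (mod 73), so λ ≡ 36.
  x = λ² - 58 - 59 = 1296 - 117 ≡ 11; y = λ·(58 - 11) - 72 ≡ 14. → (11, 14)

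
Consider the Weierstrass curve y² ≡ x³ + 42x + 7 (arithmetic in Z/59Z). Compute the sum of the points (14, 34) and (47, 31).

(14, 34) + (47, 31). λ = (31 - 34)/(47 - 14) ≡ 56/33 mod 59. 33⁻¹ ≡ 34 (mod 59), so λ ≡ 16.
  x = λ² - 14 - 47 = 256 - 61 ≡ 18; y = λ·(14 - 18) - 34 ≡ 20. → (18, 20)

(18, 20)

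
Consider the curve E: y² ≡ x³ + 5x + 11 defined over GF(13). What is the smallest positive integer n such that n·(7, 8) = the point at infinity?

5

2P: tangent at (7, 8): λ = (3·7² + 5)/(2·8) ≡ 9/3. 3⁻¹ ≡ 9 (mod 13) since 3·9 = 27 ≡ 1, so λ ≡ 9·9 ≡ 3.
  x = λ² - 7 - 7 = 9 - 14 ≡ 8; y = λ·(7 - 8) - 8 ≡ 2. → (8, 2)
3P: (8, 2) + (7, 8). λ = (8 - 2)/(7 - 8) ≡ 6/12 mod 13. 12⁻¹ ≡ 12 (mod 13), so λ ≡ 7.
  x = λ² - 8 - 7 = 49 - 15 ≡ 8; y = λ·(8 - 8) - 2 ≡ 11. → (8, 11)
4P: (8, 11) + (7, 8). λ = (8 - 11)/(7 - 8) ≡ 10/12 mod 13. 12⁻¹ ≡ 12 (mod 13) since 12·12 = 144 ≡ 1, so λ ≡ 3.
  x = λ² - 8 - 7 = 9 - 15 ≡ 7; y = λ·(8 - 7) - 11 ≡ 5. → (7, 5)
5P: (7, 5) + (7, 8): same x and y₁ ≡ -y₂, so the sum is the point at infinity.
5P = the point at infinity, so the order is 5.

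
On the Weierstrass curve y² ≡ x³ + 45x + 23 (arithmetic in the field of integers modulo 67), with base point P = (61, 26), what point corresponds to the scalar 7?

Double-and-add on 7 = (111)₂. Start with P = (61, 26) for the leading 1-bit.
double: tangent at (61, 26): λ = (3·61² + 45)/(2·26) ≡ 19/52. 52⁻¹ ≡ 58 (mod 67), so λ ≡ 19·58 ≡ 30.
  x = λ² - 61 - 61 = 900 - 122 ≡ 41; y = λ·(61 - 41) - 26 ≡ 38. → (41, 38)
add P: (41, 38) + (61, 26). λ = (26 - 38)/(61 - 41) ≡ 55/20 mod 67. 20⁻¹ ≡ 57 (mod 67), so λ ≡ 53.
  x = λ² - 41 - 61 = 2809 - 102 ≡ 27; y = λ·(41 - 27) - 38 ≡ 34. → (27, 34)
double: tangent at (27, 34): λ = (3·27² + 45)/(2·34) ≡ 21/1. 1⁻¹ ≡ 1 (mod 67), so λ ≡ 21·1 ≡ 21.
  x = λ² - 27 - 27 = 441 - 54 ≡ 52; y = λ·(27 - 52) - 34 ≡ 44. → (52, 44)
add P: (52, 44) + (61, 26). λ = (26 - 44)/(61 - 52) ≡ 49/9 mod 67. 9⁻¹ ≡ 15 (mod 67), so λ ≡ 65.
  x = λ² - 52 - 61 = 4225 - 113 ≡ 25; y = λ·(52 - 25) - 44 ≡ 36. → (25, 36)

(25, 36)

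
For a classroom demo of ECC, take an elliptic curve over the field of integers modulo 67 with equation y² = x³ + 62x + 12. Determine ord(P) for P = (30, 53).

2P: tangent at (30, 53): λ = (3·30² + 62)/(2·53) ≡ 15/39. 39⁻¹ ≡ 55 (mod 67), so λ ≡ 15·55 ≡ 21.
  x = λ² - 30 - 30 = 441 - 60 ≡ 46; y = λ·(30 - 46) - 53 ≡ 13. → (46, 13)
3P: (46, 13) + (30, 53). λ = (53 - 13)/(30 - 46) ≡ 40/51 mod 67. 51⁻¹ ≡ 46 (mod 67), so λ ≡ 31.
  x = λ² - 46 - 30 = 961 - 76 ≡ 14; y = λ·(46 - 14) - 13 ≡ 41. → (14, 41)
4P: (14, 41) + (30, 53). λ = (53 - 41)/(30 - 14) ≡ 12/16 mod 67. 16⁻¹ ≡ 21 (mod 67), so λ ≡ 51.
  x = λ² - 14 - 30 = 2601 - 44 ≡ 11; y = λ·(14 - 11) - 41 ≡ 45. → (11, 45)
5P: (11, 45) + (30, 53). λ = (53 - 45)/(30 - 11) ≡ 8/19 mod 67. 19⁻¹ ≡ 60 (mod 67) since 19·60 = 1140 ≡ 1, so λ ≡ 11.
  x = λ² - 11 - 30 = 121 - 41 ≡ 13; y = λ·(11 - 13) - 45 ≡ 0. → (13, 0)
6P: (13, 0) + (30, 53). λ = (53 - 0)/(30 - 13) ≡ 53/17 mod 67. 17⁻¹ ≡ 4 (mod 67) since 17·4 = 68 ≡ 1, so λ ≡ 11.
  x = λ² - 13 - 30 = 121 - 43 ≡ 11; y = λ·(13 - 11) - 0 ≡ 22. → (11, 22)
7P: (11, 22) + (30, 53). λ = (53 - 22)/(30 - 11) ≡ 31/19 mod 67. 19⁻¹ ≡ 60 (mod 67), so λ ≡ 51.
  x = λ² - 11 - 30 = 2601 - 41 ≡ 14; y = λ·(11 - 14) - 22 ≡ 26. → (14, 26)
8P: (14, 26) + (30, 53). λ = (53 - 26)/(30 - 14) ≡ 27/16 mod 67. 16⁻¹ ≡ 21 (mod 67), so λ ≡ 31.
  x = λ² - 14 - 30 = 961 - 44 ≡ 46; y = λ·(14 - 46) - 26 ≡ 54. → (46, 54)
9P: (46, 54) + (30, 53). λ = (53 - 54)/(30 - 46) ≡ 66/51 mod 67. 51⁻¹ ≡ 46 (mod 67), so λ ≡ 21.
  x = λ² - 46 - 30 = 441 - 76 ≡ 30; y = λ·(46 - 30) - 54 ≡ 14. → (30, 14)
10P: (30, 14) + (30, 53): same x and y₁ ≡ -y₂, so the sum is O.
10P = O, so the order is 10.

10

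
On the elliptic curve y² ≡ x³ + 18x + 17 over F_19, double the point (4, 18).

(17, 12)

tangent at (4, 18): λ = (3·4² + 18)/(2·18) ≡ 9/17. 17⁻¹ ≡ 9 (mod 19), so λ ≡ 9·9 ≡ 5.
  x = λ² - 4 - 4 = 25 - 8 ≡ 17; y = λ·(4 - 17) - 18 ≡ 12. → (17, 12)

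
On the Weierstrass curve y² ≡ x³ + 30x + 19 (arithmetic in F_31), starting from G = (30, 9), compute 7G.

(7, 18)

Double-and-add on 7 = (111)₂. Start with G = (30, 9) for the leading 1-bit.
double: tangent at (30, 9): λ = (3·30² + 30)/(2·9) ≡ 2/18. 18⁻¹ ≡ 19 (mod 31), so λ ≡ 2·19 ≡ 7.
  x = λ² - 30 - 30 = 49 - 60 ≡ 20; y = λ·(30 - 20) - 9 ≡ 30. → (20, 30)
add G: (20, 30) + (30, 9). λ = (9 - 30)/(30 - 20) ≡ 10/10 mod 31. 10⁻¹ ≡ 28 (mod 31), so λ ≡ 1.
  x = λ² - 20 - 30 = 1 - 50 ≡ 13; y = λ·(20 - 13) - 30 ≡ 8. → (13, 8)
double: tangent at (13, 8): λ = (3·13² + 30)/(2·8) ≡ 10/16. 16⁻¹ ≡ 2 (mod 31), so λ ≡ 10·2 ≡ 20.
  x = λ² - 13 - 13 = 400 - 26 ≡ 2; y = λ·(13 - 2) - 8 ≡ 26. → (2, 26)
add G: (2, 26) + (30, 9). λ = (9 - 26)/(30 - 2) ≡ 14/28 mod 31. 28⁻¹ ≡ 10 (mod 31), so λ ≡ 16.
  x = λ² - 2 - 30 = 256 - 32 ≡ 7; y = λ·(2 - 7) - 26 ≡ 18. → (7, 18)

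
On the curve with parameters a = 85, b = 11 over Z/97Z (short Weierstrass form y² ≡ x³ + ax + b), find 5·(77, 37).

Write P = (77, 37).
Repeated addition: build up to 5P.
2P: tangent at (77, 37): λ = (3·77² + 85)/(2·37) ≡ 24/74. 74⁻¹ ≡ 59 (mod 97) since 74·59 = 4366 ≡ 1, so λ ≡ 24·59 ≡ 58.
  x = λ² - 77 - 77 = 3364 - 154 ≡ 9; y = λ·(77 - 9) - 37 ≡ 27. → (9, 27)
3P: (9, 27) + (77, 37). λ = (37 - 27)/(77 - 9) ≡ 10/68 mod 97. 68⁻¹ ≡ 10 (mod 97) since 68·10 = 680 ≡ 1, so λ ≡ 3.
  x = λ² - 9 - 77 = 9 - 86 ≡ 20; y = λ·(9 - 20) - 27 ≡ 37. → (20, 37)
4P: (20, 37) + (77, 37). λ = (37 - 37)/(77 - 20) ≡ 0/57 mod 97. 57⁻¹ ≡ 80 (mod 97) since 57·80 = 4560 ≡ 1, so λ ≡ 0.
  x = λ² - 20 - 77 = 0 - 97 ≡ 0; y = λ·(20 - 0) - 37 ≡ 60. → (0, 60)
5P: (0, 60) + (77, 37). λ = (37 - 60)/(77 - 0) ≡ 74/77 mod 97. 77⁻¹ ≡ 63 (mod 97), so λ ≡ 6.
  x = λ² - 0 - 77 = 36 - 77 ≡ 56; y = λ·(0 - 56) - 60 ≡ 89. → (56, 89)

(56, 89)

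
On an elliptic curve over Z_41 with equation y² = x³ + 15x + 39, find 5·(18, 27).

(35, 26)

Write G = (18, 27).
Double-and-add on 5 = (101)₂. Start with G = (18, 27) for the leading 1-bit.
double: tangent at (18, 27): λ = (3·18² + 15)/(2·27) ≡ 3/13. 13⁻¹ ≡ 19 (mod 41) since 13·19 = 247 ≡ 1, so λ ≡ 3·19 ≡ 16.
  x = λ² - 18 - 18 = 256 - 36 ≡ 15; y = λ·(18 - 15) - 27 ≡ 21. → (15, 21)
double: tangent at (15, 21): λ = (3·15² + 15)/(2·21) ≡ 34/1. 1⁻¹ ≡ 1 (mod 41) since 1·1 = 1 ≡ 1, so λ ≡ 34·1 ≡ 34.
  x = λ² - 15 - 15 = 1156 - 30 ≡ 19; y = λ·(15 - 19) - 21 ≡ 7. → (19, 7)
add G: (19, 7) + (18, 27). λ = (27 - 7)/(18 - 19) ≡ 20/40 mod 41. 40⁻¹ ≡ 40 (mod 41), so λ ≡ 21.
  x = λ² - 19 - 18 = 441 - 37 ≡ 35; y = λ·(19 - 35) - 7 ≡ 26. → (35, 26)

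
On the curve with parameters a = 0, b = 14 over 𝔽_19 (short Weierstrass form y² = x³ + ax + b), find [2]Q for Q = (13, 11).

(16, 14)

tangent at (13, 11): λ = (3·13² + 0)/(2·11) ≡ 13/3. 3⁻¹ ≡ 13 (mod 19), so λ ≡ 13·13 ≡ 17.
  x = λ² - 13 - 13 = 289 - 26 ≡ 16; y = λ·(13 - 16) - 11 ≡ 14. → (16, 14)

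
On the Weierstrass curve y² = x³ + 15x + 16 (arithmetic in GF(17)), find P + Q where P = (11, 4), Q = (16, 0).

(11, 4) + (16, 0). λ = (0 - 4)/(16 - 11) ≡ 13/5 mod 17. 5⁻¹ ≡ 7 (mod 17), so λ ≡ 6.
  x = λ² - 11 - 16 = 36 - 27 ≡ 9; y = λ·(11 - 9) - 4 ≡ 8. → (9, 8)

(9, 8)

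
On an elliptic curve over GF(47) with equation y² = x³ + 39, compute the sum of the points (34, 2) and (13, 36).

(12, 34)

(34, 2) + (13, 36). λ = (36 - 2)/(13 - 34) ≡ 34/26 mod 47. 26⁻¹ ≡ 38 (mod 47), so λ ≡ 23.
  x = λ² - 34 - 13 = 529 - 47 ≡ 12; y = λ·(34 - 12) - 2 ≡ 34. → (12, 34)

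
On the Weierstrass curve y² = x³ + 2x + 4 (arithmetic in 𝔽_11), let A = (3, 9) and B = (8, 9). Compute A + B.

(0, 2)

(3, 9) + (8, 9). λ = (9 - 9)/(8 - 3) ≡ 0/5 mod 11. 5⁻¹ ≡ 9 (mod 11), so λ ≡ 0.
  x = λ² - 3 - 8 = 0 - 11 ≡ 0; y = λ·(3 - 0) - 9 ≡ 2. → (0, 2)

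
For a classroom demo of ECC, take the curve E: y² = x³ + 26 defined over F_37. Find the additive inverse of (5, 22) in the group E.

-(5, 22) = (5, -22 mod 37) = (5, 15).

(5, 15)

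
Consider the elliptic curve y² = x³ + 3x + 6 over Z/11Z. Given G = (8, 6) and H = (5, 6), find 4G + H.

First 4G:
Double-and-add on 4 = (100)₂. Start with G = (8, 6) for the leading 1-bit.
double: tangent at (8, 6): λ = (3·8² + 3)/(2·6) ≡ 8/1. 1⁻¹ ≡ 1 (mod 11), so λ ≡ 8·1 ≡ 8.
  x = λ² - 8 - 8 = 64 - 16 ≡ 4; y = λ·(8 - 4) - 6 ≡ 4. → (4, 4)
double: tangent at (4, 4): λ = (3·4² + 3)/(2·4) ≡ 7/8. 8⁻¹ ≡ 7 (mod 11), so λ ≡ 7·7 ≡ 5.
  x = λ² - 4 - 4 = 25 - 8 ≡ 6; y = λ·(4 - 6) - 4 ≡ 8. → (6, 8)
4G = (6, 8).
Finally 4G + H:
(6, 8) + (5, 6). λ = (6 - 8)/(5 - 6) ≡ 9/10 mod 11. 10⁻¹ ≡ 10 (mod 11), so λ ≡ 2.
  x = λ² - 6 - 5 = 4 - 11 ≡ 4; y = λ·(6 - 4) - 8 ≡ 7. → (4, 7)

(4, 7)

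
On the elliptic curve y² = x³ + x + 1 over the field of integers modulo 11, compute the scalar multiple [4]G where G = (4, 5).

(0, 1)

Double-and-add on 4 = (100)₂. Start with G = (4, 5) for the leading 1-bit.
double: tangent at (4, 5): λ = (3·4² + 1)/(2·5) ≡ 5/10. 10⁻¹ ≡ 10 (mod 11) since 10·10 = 100 ≡ 1, so λ ≡ 5·10 ≡ 6.
  x = λ² - 4 - 4 = 36 - 8 ≡ 6; y = λ·(4 - 6) - 5 ≡ 5. → (6, 5)
double: tangent at (6, 5): λ = (3·6² + 1)/(2·5) ≡ 10/10. 10⁻¹ ≡ 10 (mod 11), so λ ≡ 10·10 ≡ 1.
  x = λ² - 6 - 6 = 1 - 12 ≡ 0; y = λ·(6 - 0) - 5 ≡ 1. → (0, 1)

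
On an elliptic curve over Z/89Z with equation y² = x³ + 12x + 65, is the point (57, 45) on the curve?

no

y² = 45² ≡ 67; x³ + 12x + 65 = 185942 ≡ 21 (mod 89). 67 ≠ 21.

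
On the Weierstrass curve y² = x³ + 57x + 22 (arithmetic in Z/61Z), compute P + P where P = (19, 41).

tangent at (19, 41): λ = (3·19² + 57)/(2·41) ≡ 42/21. 21⁻¹ ≡ 32 (mod 61) since 21·32 = 672 ≡ 1, so λ ≡ 42·32 ≡ 2.
  x = λ² - 19 - 19 = 4 - 38 ≡ 27; y = λ·(19 - 27) - 41 ≡ 4. → (27, 4)

(27, 4)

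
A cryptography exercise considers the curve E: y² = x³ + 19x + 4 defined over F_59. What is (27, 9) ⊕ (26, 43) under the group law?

(27, 9) + (26, 43). λ = (43 - 9)/(26 - 27) ≡ 34/58 mod 59. 58⁻¹ ≡ 58 (mod 59) since 58·58 = 3364 ≡ 1, so λ ≡ 25.
  x = λ² - 27 - 26 = 625 - 53 ≡ 41; y = λ·(27 - 41) - 9 ≡ 54. → (41, 54)

(41, 54)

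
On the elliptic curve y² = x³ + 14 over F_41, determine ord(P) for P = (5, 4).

2P: tangent at (5, 4): λ = (3·5² + 0)/(2·4) ≡ 34/8. 8⁻¹ ≡ 36 (mod 41), so λ ≡ 34·36 ≡ 35.
  x = λ² - 5 - 5 = 1225 - 10 ≡ 26; y = λ·(5 - 26) - 4 ≡ 40. → (26, 40)
3P: (26, 40) + (5, 4). λ = (4 - 40)/(5 - 26) ≡ 5/20 mod 41. 20⁻¹ ≡ 39 (mod 41) since 20·39 = 780 ≡ 1, so λ ≡ 31.
  x = λ² - 26 - 5 = 961 - 31 ≡ 28; y = λ·(26 - 28) - 40 ≡ 21. → (28, 21)
4P: (28, 21) + (5, 4). λ = (4 - 21)/(5 - 28) ≡ 24/18 mod 41. 18⁻¹ ≡ 16 (mod 41), so λ ≡ 15.
  x = λ² - 28 - 5 = 225 - 33 ≡ 28; y = λ·(28 - 28) - 21 ≡ 20. → (28, 20)
5P: (28, 20) + (5, 4). λ = (4 - 20)/(5 - 28) ≡ 25/18 mod 41. 18⁻¹ ≡ 16 (mod 41) since 18·16 = 288 ≡ 1, so λ ≡ 31.
  x = λ² - 28 - 5 = 961 - 33 ≡ 26; y = λ·(28 - 26) - 20 ≡ 1. → (26, 1)
6P: (26, 1) + (5, 4). λ = (4 - 1)/(5 - 26) ≡ 3/20 mod 41. 20⁻¹ ≡ 39 (mod 41) since 20·39 = 780 ≡ 1, so λ ≡ 35.
  x = λ² - 26 - 5 = 1225 - 31 ≡ 5; y = λ·(26 - 5) - 1 ≡ 37. → (5, 37)
7P: (5, 37) + (5, 4): same x and y₁ ≡ -y₂, so the sum is O.
7P = O, so the order is 7.

7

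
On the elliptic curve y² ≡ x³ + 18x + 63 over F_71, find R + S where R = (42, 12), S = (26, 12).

(3, 59)

(42, 12) + (26, 12). λ = (12 - 12)/(26 - 42) ≡ 0/55 mod 71. 55⁻¹ ≡ 31 (mod 71) since 55·31 = 1705 ≡ 1, so λ ≡ 0.
  x = λ² - 42 - 26 = 0 - 68 ≡ 3; y = λ·(42 - 3) - 12 ≡ 59. → (3, 59)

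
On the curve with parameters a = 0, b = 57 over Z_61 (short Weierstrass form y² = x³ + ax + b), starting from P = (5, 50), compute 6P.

(5, 50)

Repeated addition: build up to 6P.
2P: tangent at (5, 50): λ = (3·5² + 0)/(2·50) ≡ 14/39. 39⁻¹ ≡ 36 (mod 61), so λ ≡ 14·36 ≡ 16.
  x = λ² - 5 - 5 = 256 - 10 ≡ 2; y = λ·(5 - 2) - 50 ≡ 59. → (2, 59)
3P: (2, 59) + (5, 50). λ = (50 - 59)/(5 - 2) ≡ 52/3 mod 61. 3⁻¹ ≡ 41 (mod 61) since 3·41 = 123 ≡ 1, so λ ≡ 58.
  x = λ² - 2 - 5 = 3364 - 7 ≡ 2; y = λ·(2 - 2) - 59 ≡ 2. → (2, 2)
4P: (2, 2) + (5, 50). λ = (50 - 2)/(5 - 2) ≡ 48/3 mod 61. 3⁻¹ ≡ 41 (mod 61) since 3·41 = 123 ≡ 1, so λ ≡ 16.
  x = λ² - 2 - 5 = 256 - 7 ≡ 5; y = λ·(2 - 5) - 2 ≡ 11. → (5, 11)
5P: (5, 11) + (5, 50): same x and y₁ ≡ -y₂, so the sum is ∞.
6P: ∞ + (5, 50) = (5, 50) (identity).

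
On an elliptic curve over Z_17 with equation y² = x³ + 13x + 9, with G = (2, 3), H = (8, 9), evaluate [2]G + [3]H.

First 2G:
Repeated addition: build up to 2G.
2G: tangent at (2, 3): λ = (3·2² + 13)/(2·3) ≡ 8/6. 6⁻¹ ≡ 3 (mod 17), so λ ≡ 8·3 ≡ 7.
  x = λ² - 2 - 2 = 49 - 4 ≡ 11; y = λ·(2 - 11) - 3 ≡ 2. → (11, 2)
2G = (11, 2).
Next 3H:
Repeated addition: build up to 3H.
2H: tangent at (8, 9): λ = (3·8² + 13)/(2·9) ≡ 1/1. 1⁻¹ ≡ 1 (mod 17), so λ ≡ 1·1 ≡ 1.
  x = λ² - 8 - 8 = 1 - 16 ≡ 2; y = λ·(8 - 2) - 9 ≡ 14. → (2, 14)
3H: (2, 14) + (8, 9). λ = (9 - 14)/(8 - 2) ≡ 12/6 mod 17. 6⁻¹ ≡ 3 (mod 17) since 6·3 = 18 ≡ 1, so λ ≡ 2.
  x = λ² - 2 - 8 = 4 - 10 ≡ 11; y = λ·(2 - 11) - 14 ≡ 2. → (11, 2)
3H = (11, 2).
Finally 2G + 3H:
tangent at (11, 2): λ = (3·11² + 13)/(2·2) ≡ 2/4. 4⁻¹ ≡ 13 (mod 17), so λ ≡ 2·13 ≡ 9.
  x = λ² - 11 - 11 = 81 - 22 ≡ 8; y = λ·(11 - 8) - 2 ≡ 8. → (8, 8)

(8, 8)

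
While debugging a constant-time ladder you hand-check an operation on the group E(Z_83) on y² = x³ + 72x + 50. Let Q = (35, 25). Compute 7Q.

Repeated addition: build up to 7Q.
2Q: tangent at (35, 25): λ = (3·35² + 72)/(2·25) ≡ 12/50. 50⁻¹ ≡ 5 (mod 83), so λ ≡ 12·5 ≡ 60.
  x = λ² - 35 - 35 = 3600 - 70 ≡ 44; y = λ·(35 - 44) - 25 ≡ 16. → (44, 16)
3Q: (44, 16) + (35, 25). λ = (25 - 16)/(35 - 44) ≡ 9/74 mod 83. 74⁻¹ ≡ 46 (mod 83), so λ ≡ 82.
  x = λ² - 44 - 35 = 6724 - 79 ≡ 5; y = λ·(44 - 5) - 16 ≡ 28. → (5, 28)
4Q: (5, 28) + (35, 25). λ = (25 - 28)/(35 - 5) ≡ 80/30 mod 83. 30⁻¹ ≡ 36 (mod 83) since 30·36 = 1080 ≡ 1, so λ ≡ 58.
  x = λ² - 5 - 35 = 3364 - 40 ≡ 4; y = λ·(5 - 4) - 28 ≡ 30. → (4, 30)
5Q: (4, 30) + (35, 25). λ = (25 - 30)/(35 - 4) ≡ 78/31 mod 83. 31⁻¹ ≡ 75 (mod 83), so λ ≡ 40.
  x = λ² - 4 - 35 = 1600 - 39 ≡ 67; y = λ·(4 - 67) - 30 ≡ 23. → (67, 23)
6Q: (67, 23) + (35, 25). λ = (25 - 23)/(35 - 67) ≡ 2/51 mod 83. 51⁻¹ ≡ 70 (mod 83) since 51·70 = 3570 ≡ 1, so λ ≡ 57.
  x = λ² - 67 - 35 = 3249 - 102 ≡ 76; y = λ·(67 - 76) - 23 ≡ 45. → (76, 45)
7Q: (76, 45) + (35, 25). λ = (25 - 45)/(35 - 76) ≡ 63/42 mod 83. 42⁻¹ ≡ 2 (mod 83), so λ ≡ 43.
  x = λ² - 76 - 35 = 1849 - 111 ≡ 78; y = λ·(76 - 78) - 45 ≡ 35. → (78, 35)

(78, 35)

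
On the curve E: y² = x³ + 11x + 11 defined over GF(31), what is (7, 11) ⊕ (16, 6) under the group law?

(24, 26)

(7, 11) + (16, 6). λ = (6 - 11)/(16 - 7) ≡ 26/9 mod 31. 9⁻¹ ≡ 7 (mod 31) since 9·7 = 63 ≡ 1, so λ ≡ 27.
  x = λ² - 7 - 16 = 729 - 23 ≡ 24; y = λ·(7 - 24) - 11 ≡ 26. → (24, 26)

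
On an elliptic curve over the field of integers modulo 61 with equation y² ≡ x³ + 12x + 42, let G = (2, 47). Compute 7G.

Double-and-add on 7 = (111)₂. Start with G = (2, 47) for the leading 1-bit.
double: tangent at (2, 47): λ = (3·2² + 12)/(2·47) ≡ 24/33. 33⁻¹ ≡ 37 (mod 61), so λ ≡ 24·37 ≡ 34.
  x = λ² - 2 - 2 = 1156 - 4 ≡ 54; y = λ·(2 - 54) - 47 ≡ 15. → (54, 15)
add G: (54, 15) + (2, 47). λ = (47 - 15)/(2 - 54) ≡ 32/9 mod 61. 9⁻¹ ≡ 34 (mod 61), so λ ≡ 51.
  x = λ² - 54 - 2 = 2601 - 56 ≡ 44; y = λ·(54 - 44) - 15 ≡ 7. → (44, 7)
double: tangent at (44, 7): λ = (3·44² + 12)/(2·7) ≡ 25/14. 14⁻¹ ≡ 48 (mod 61), so λ ≡ 25·48 ≡ 41.
  x = λ² - 44 - 44 = 1681 - 88 ≡ 7; y = λ·(44 - 7) - 7 ≡ 46. → (7, 46)
add G: (7, 46) + (2, 47). λ = (47 - 46)/(2 - 7) ≡ 1/56 mod 61. 56⁻¹ ≡ 12 (mod 61) since 56·12 = 672 ≡ 1, so λ ≡ 12.
  x = λ² - 7 - 2 = 144 - 9 ≡ 13; y = λ·(7 - 13) - 46 ≡ 4. → (13, 4)

(13, 4)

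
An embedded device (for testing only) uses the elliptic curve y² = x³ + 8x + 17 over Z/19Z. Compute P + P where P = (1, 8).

(3, 12)

tangent at (1, 8): λ = (3·1² + 8)/(2·8) ≡ 11/16. 16⁻¹ ≡ 6 (mod 19), so λ ≡ 11·6 ≡ 9.
  x = λ² - 1 - 1 = 81 - 2 ≡ 3; y = λ·(1 - 3) - 8 ≡ 12. → (3, 12)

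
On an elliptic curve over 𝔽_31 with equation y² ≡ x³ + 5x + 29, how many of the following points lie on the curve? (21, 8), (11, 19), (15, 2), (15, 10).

(21, 8): 8² ≡ 2, rhs ≡ 2 → on.
(11, 19): 19² ≡ 20, rhs ≡ 20 → on.
(15, 2): 2² ≡ 4, rhs ≡ 7 → off.
(15, 10): 10² ≡ 7, rhs ≡ 7 → on.

3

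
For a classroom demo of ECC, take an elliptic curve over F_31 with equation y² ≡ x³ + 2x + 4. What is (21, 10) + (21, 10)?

tangent at (21, 10): λ = (3·21² + 2)/(2·10) ≡ 23/20. 20⁻¹ ≡ 14 (mod 31) since 20·14 = 280 ≡ 1, so λ ≡ 23·14 ≡ 12.
  x = λ² - 21 - 21 = 144 - 42 ≡ 9; y = λ·(21 - 9) - 10 ≡ 10. → (9, 10)

(9, 10)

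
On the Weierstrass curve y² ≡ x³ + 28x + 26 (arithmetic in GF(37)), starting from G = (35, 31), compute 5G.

Repeated addition: build up to 5G.
2G: tangent at (35, 31): λ = (3·35² + 28)/(2·31) ≡ 3/25. 25⁻¹ ≡ 3 (mod 37) since 25·3 = 75 ≡ 1, so λ ≡ 3·3 ≡ 9.
  x = λ² - 35 - 35 = 81 - 70 ≡ 11; y = λ·(35 - 11) - 31 ≡ 0. → (11, 0)
3G: (11, 0) + (35, 31). λ = (31 - 0)/(35 - 11) ≡ 31/24 mod 37. 24⁻¹ ≡ 17 (mod 37) since 24·17 = 408 ≡ 1, so λ ≡ 9.
  x = λ² - 11 - 35 = 81 - 46 ≡ 35; y = λ·(11 - 35) - 0 ≡ 6. → (35, 6)
4G: (35, 6) + (35, 31): same x and y₁ ≡ -y₂, so the sum is ∞.
5G: ∞ + (35, 31) = (35, 31) (identity).

(35, 31)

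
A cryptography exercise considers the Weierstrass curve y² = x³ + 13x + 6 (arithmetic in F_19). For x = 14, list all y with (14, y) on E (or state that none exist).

5, 14

x³ + 13x + 6 = 2932 ≡ 6 (mod 19).
Square roots of 6 mod 19: 5 and 14 (since 5² = 25 ≡ 6).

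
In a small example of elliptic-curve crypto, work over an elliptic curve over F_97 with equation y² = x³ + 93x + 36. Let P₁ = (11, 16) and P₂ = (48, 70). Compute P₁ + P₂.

(11, 16) + (48, 70). λ = (70 - 16)/(48 - 11) ≡ 54/37 mod 97. 37⁻¹ ≡ 21 (mod 97) since 37·21 = 777 ≡ 1, so λ ≡ 67.
  x = λ² - 11 - 48 = 4489 - 59 ≡ 65; y = λ·(11 - 65) - 16 ≡ 52. → (65, 52)

(65, 52)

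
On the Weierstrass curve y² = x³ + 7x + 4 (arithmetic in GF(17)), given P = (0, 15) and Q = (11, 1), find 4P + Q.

First 4P:
Double-and-add on 4 = (100)₂. Start with P = (0, 15) for the leading 1-bit.
double: tangent at (0, 15): λ = (3·0² + 7)/(2·15) ≡ 7/13. 13⁻¹ ≡ 4 (mod 17) since 13·4 = 52 ≡ 1, so λ ≡ 7·4 ≡ 11.
  x = λ² - 0 - 0 = 121 - 0 ≡ 2; y = λ·(0 - 2) - 15 ≡ 14. → (2, 14)
double: tangent at (2, 14): λ = (3·2² + 7)/(2·14) ≡ 2/11. 11⁻¹ ≡ 14 (mod 17), so λ ≡ 2·14 ≡ 11.
  x = λ² - 2 - 2 = 121 - 4 ≡ 15; y = λ·(2 - 15) - 14 ≡ 13. → (15, 13)
4P = (15, 13).
Finally 4P + Q:
(15, 13) + (11, 1). λ = (1 - 13)/(11 - 15) ≡ 5/13 mod 17. 13⁻¹ ≡ 4 (mod 17), so λ ≡ 3.
  x = λ² - 15 - 11 = 9 - 26 ≡ 0; y = λ·(15 - 0) - 13 ≡ 15. → (0, 15)

(0, 15)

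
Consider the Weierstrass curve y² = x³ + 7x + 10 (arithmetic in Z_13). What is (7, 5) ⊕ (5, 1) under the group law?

(5, 12)

(7, 5) + (5, 1). λ = (1 - 5)/(5 - 7) ≡ 9/11 mod 13. 11⁻¹ ≡ 6 (mod 13), so λ ≡ 2.
  x = λ² - 7 - 5 = 4 - 12 ≡ 5; y = λ·(7 - 5) - 5 ≡ 12. → (5, 12)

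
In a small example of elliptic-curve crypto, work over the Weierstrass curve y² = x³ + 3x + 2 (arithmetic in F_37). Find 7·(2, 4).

Write G = (2, 4).
Repeated addition: build up to 7G.
2G: tangent at (2, 4): λ = (3·2² + 3)/(2·4) ≡ 15/8. 8⁻¹ ≡ 14 (mod 37) since 8·14 = 112 ≡ 1, so λ ≡ 15·14 ≡ 25.
  x = λ² - 2 - 2 = 625 - 4 ≡ 29; y = λ·(2 - 29) - 4 ≡ 24. → (29, 24)
3G: (29, 24) + (2, 4). λ = (4 - 24)/(2 - 29) ≡ 17/10 mod 37. 10⁻¹ ≡ 26 (mod 37), so λ ≡ 35.
  x = λ² - 29 - 2 = 1225 - 31 ≡ 10; y = λ·(29 - 10) - 24 ≡ 12. → (10, 12)
4G: (10, 12) + (2, 4). λ = (4 - 12)/(2 - 10) ≡ 29/29 mod 37. 29⁻¹ ≡ 23 (mod 37), so λ ≡ 1.
  x = λ² - 10 - 2 = 1 - 12 ≡ 26; y = λ·(10 - 26) - 12 ≡ 9. → (26, 9)
5G: (26, 9) + (2, 4). λ = (4 - 9)/(2 - 26) ≡ 32/13 mod 37. 13⁻¹ ≡ 20 (mod 37) since 13·20 = 260 ≡ 1, so λ ≡ 11.
  x = λ² - 26 - 2 = 121 - 28 ≡ 19; y = λ·(26 - 19) - 9 ≡ 31. → (19, 31)
6G: (19, 31) + (2, 4). λ = (4 - 31)/(2 - 19) ≡ 10/20 mod 37. 20⁻¹ ≡ 13 (mod 37), so λ ≡ 19.
  x = λ² - 19 - 2 = 361 - 21 ≡ 7; y = λ·(19 - 7) - 31 ≡ 12. → (7, 12)
7G: (7, 12) + (2, 4). λ = (4 - 12)/(2 - 7) ≡ 29/32 mod 37. 32⁻¹ ≡ 22 (mod 37), so λ ≡ 9.
  x = λ² - 7 - 2 = 81 - 9 ≡ 35; y = λ·(7 - 35) - 12 ≡ 32. → (35, 32)

(35, 32)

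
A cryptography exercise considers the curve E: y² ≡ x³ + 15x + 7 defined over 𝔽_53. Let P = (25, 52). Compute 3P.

(25, 1)

Repeated addition: build up to 3P.
2P: tangent at (25, 52): λ = (3·25² + 15)/(2·52) ≡ 35/51. 51⁻¹ ≡ 26 (mod 53), so λ ≡ 35·26 ≡ 9.
  x = λ² - 25 - 25 = 81 - 50 ≡ 31; y = λ·(25 - 31) - 52 ≡ 0. → (31, 0)
3P: (31, 0) + (25, 52). λ = (52 - 0)/(25 - 31) ≡ 52/47 mod 53. 47⁻¹ ≡ 44 (mod 53), so λ ≡ 9.
  x = λ² - 31 - 25 = 81 - 56 ≡ 25; y = λ·(31 - 25) - 0 ≡ 1. → (25, 1)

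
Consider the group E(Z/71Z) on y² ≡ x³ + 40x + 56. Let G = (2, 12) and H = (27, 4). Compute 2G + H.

First 2G:
Repeated addition: build up to 2G.
2G: tangent at (2, 12): λ = (3·2² + 40)/(2·12) ≡ 52/24. 24⁻¹ ≡ 3 (mod 71), so λ ≡ 52·3 ≡ 14.
  x = λ² - 2 - 2 = 196 - 4 ≡ 50; y = λ·(2 - 50) - 12 ≡ 26. → (50, 26)
2G = (50, 26).
Finally 2G + H:
(50, 26) + (27, 4). λ = (4 - 26)/(27 - 50) ≡ 49/48 mod 71. 48⁻¹ ≡ 37 (mod 71) since 48·37 = 1776 ≡ 1, so λ ≡ 38.
  x = λ² - 50 - 27 = 1444 - 77 ≡ 18; y = λ·(50 - 18) - 26 ≡ 54. → (18, 54)

(18, 54)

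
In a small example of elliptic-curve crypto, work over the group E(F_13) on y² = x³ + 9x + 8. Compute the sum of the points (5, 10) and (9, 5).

(5, 10) + (9, 5). λ = (5 - 10)/(9 - 5) ≡ 8/4 mod 13. 4⁻¹ ≡ 10 (mod 13) since 4·10 = 40 ≡ 1, so λ ≡ 2.
  x = λ² - 5 - 9 = 4 - 14 ≡ 3; y = λ·(5 - 3) - 10 ≡ 7. → (3, 7)

(3, 7)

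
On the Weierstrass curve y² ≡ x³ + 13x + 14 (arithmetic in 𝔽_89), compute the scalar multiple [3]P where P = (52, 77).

Repeated addition: build up to 3P.
2P: tangent at (52, 77): λ = (3·52² + 13)/(2·77) ≡ 26/65. 65⁻¹ ≡ 63 (mod 89), so λ ≡ 26·63 ≡ 36.
  x = λ² - 52 - 52 = 1296 - 104 ≡ 35; y = λ·(52 - 35) - 77 ≡ 1. → (35, 1)
3P: (35, 1) + (52, 77). λ = (77 - 1)/(52 - 35) ≡ 76/17 mod 89. 17⁻¹ ≡ 21 (mod 89), so λ ≡ 83.
  x = λ² - 35 - 52 = 6889 - 87 ≡ 38; y = λ·(35 - 38) - 1 ≡ 17. → (38, 17)

(38, 17)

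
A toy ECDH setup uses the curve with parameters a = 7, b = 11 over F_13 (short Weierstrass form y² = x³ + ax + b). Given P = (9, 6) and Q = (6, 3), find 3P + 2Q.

First 3P:
Repeated addition: build up to 3P.
2P: tangent at (9, 6): λ = (3·9² + 7)/(2·6) ≡ 3/12. 12⁻¹ ≡ 12 (mod 13), so λ ≡ 3·12 ≡ 10.
  x = λ² - 9 - 9 = 100 - 18 ≡ 4; y = λ·(9 - 4) - 6 ≡ 5. → (4, 5)
3P: (4, 5) + (9, 6). λ = (6 - 5)/(9 - 4) ≡ 1/5 mod 13. 5⁻¹ ≡ 8 (mod 13) since 5·8 = 40 ≡ 1, so λ ≡ 8.
  x = λ² - 4 - 9 = 64 - 13 ≡ 12; y = λ·(4 - 12) - 5 ≡ 9. → (12, 9)
3P = (12, 9).
Next 2Q:
Repeated addition: build up to 2Q.
2Q: tangent at (6, 3): λ = (3·6² + 7)/(2·3) ≡ 11/6. 6⁻¹ ≡ 11 (mod 13), so λ ≡ 11·11 ≡ 4.
  x = λ² - 6 - 6 = 16 - 12 ≡ 4; y = λ·(6 - 4) - 3 ≡ 5. → (4, 5)
2Q = (4, 5).
Finally 3P + 2Q:
(12, 9) + (4, 5). λ = (5 - 9)/(4 - 12) ≡ 9/5 mod 13. 5⁻¹ ≡ 8 (mod 13) since 5·8 = 40 ≡ 1, so λ ≡ 7.
  x = λ² - 12 - 4 = 49 - 16 ≡ 7; y = λ·(12 - 7) - 9 ≡ 0. → (7, 0)

(7, 0)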